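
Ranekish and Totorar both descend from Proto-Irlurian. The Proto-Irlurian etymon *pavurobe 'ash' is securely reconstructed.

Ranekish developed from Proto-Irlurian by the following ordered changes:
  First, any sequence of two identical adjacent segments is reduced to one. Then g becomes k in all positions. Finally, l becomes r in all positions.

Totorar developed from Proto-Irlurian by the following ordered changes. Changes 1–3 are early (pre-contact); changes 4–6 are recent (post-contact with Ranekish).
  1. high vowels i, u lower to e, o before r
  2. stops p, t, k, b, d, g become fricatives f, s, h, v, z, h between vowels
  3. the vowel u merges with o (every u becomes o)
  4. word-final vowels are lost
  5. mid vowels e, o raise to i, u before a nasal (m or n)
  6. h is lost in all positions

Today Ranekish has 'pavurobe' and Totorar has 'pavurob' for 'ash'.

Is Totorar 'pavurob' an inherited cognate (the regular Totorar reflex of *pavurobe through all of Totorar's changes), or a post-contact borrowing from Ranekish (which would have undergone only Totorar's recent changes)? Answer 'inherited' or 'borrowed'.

If inherited, *pavurobe would pass through all of Totorar's changes:
Totorar: *pavurobe
  pavurobe → pavorobe   [pre-rhotic lowering]
  pavorobe → pavorove   [intervocalic lenition]
  pavorove (rule 3 does not apply)
  pavorove → pavorov   [apocope]
  pavorov (rule 5 does not apply)
  pavorov (rule 6 does not apply)
  giving Totorar pavorov.
If borrowed from Ranekish 'pavurobe' after the early changes, it would undergo only the recent ones:
  rule 4 (apocope): pavurobe → pavurob
  rule 5 (pre-nasal raising): no change (pavurob)
  rule 6 (h-loss): no change (pavurob)
  ⇒ as a loan: pavurob
Totorar 'pavurob' matches the loan outcome 'pavurob', not the inherited 'pavorov' — it skipped the early Totorar changes, so it was borrowed from Ranekish.

borrowed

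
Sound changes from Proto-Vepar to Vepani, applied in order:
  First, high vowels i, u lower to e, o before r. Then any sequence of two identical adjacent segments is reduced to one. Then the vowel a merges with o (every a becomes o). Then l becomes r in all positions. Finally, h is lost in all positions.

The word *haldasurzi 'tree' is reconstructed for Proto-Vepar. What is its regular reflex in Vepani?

ordosorzi

Vepani: start from *haldasurzi.
  rule 1 (pre-rhotic lowering): haldasurzi → haldasorzi
  rule 2: no change — haldasorzi
  rule 3 (vowel merger): haldasorzi → holdosorzi
  rule 4 (unconditioned shift): holdosorzi → hordosorzi
  rule 5 (h-loss): hordosorzi → ordosorzi
  ⇒ Vepani ordosorzi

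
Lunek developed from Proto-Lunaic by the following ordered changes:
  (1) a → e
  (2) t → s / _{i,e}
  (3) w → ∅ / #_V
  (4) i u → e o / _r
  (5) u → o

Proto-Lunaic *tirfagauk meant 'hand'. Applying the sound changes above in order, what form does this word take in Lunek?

serfegeok

Lunek: *tirfagauk
  tirfagauk → tirfegeuk   [vowel merger]
  tirfegeuk → sirfegeuk   [palatalisation]
  sirfegeuk (rule 3 does not apply)
  sirfegeuk → serfegeuk   [pre-rhotic lowering]
  serfegeuk → serfegeok   [vowel merger]
  giving Lunek serfegeok.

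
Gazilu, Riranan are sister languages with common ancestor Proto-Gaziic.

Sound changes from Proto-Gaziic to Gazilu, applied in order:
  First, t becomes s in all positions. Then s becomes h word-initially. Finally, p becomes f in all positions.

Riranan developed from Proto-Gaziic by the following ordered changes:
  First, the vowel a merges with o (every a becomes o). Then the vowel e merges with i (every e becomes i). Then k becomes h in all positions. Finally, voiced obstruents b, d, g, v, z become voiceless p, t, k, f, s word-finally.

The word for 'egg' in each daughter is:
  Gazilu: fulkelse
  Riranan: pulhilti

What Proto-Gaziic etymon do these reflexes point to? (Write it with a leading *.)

*pulkelte

Position 4: Gazilu has k, Riranan has h. Gazilu preserves k here (none of its changes turn any other segment into k), so the proto-segment is *k.
Position 7: Gazilu has s, Riranan has t. Taking the neighbouring segments as reconstructed: Gazilu s could go back to *t or *s; Riranan t can only go back to *t — the one source consistent with every daughter is *t.
Verify the candidate proto-form against each daughter:
Gazilu: *pulkelte
  pulkelte → pulkelse   [unconditioned shift]
  pulkelse (rule 2 does not apply)
  pulkelse → fulkelse   [unconditioned shift]
  giving Gazilu fulkelse.
Riranan: *pulkelte
  pulkelte (rule 1 does not apply)
  pulkelte → pulkilti   [vowel merger]
  pulkilti → pulhilti   [unconditioned shift]
  pulhilti (rule 4 does not apply)
  giving Riranan pulhilti.
No other proto-form is consistent with every reflex, so the reconstruction is *pulkelte.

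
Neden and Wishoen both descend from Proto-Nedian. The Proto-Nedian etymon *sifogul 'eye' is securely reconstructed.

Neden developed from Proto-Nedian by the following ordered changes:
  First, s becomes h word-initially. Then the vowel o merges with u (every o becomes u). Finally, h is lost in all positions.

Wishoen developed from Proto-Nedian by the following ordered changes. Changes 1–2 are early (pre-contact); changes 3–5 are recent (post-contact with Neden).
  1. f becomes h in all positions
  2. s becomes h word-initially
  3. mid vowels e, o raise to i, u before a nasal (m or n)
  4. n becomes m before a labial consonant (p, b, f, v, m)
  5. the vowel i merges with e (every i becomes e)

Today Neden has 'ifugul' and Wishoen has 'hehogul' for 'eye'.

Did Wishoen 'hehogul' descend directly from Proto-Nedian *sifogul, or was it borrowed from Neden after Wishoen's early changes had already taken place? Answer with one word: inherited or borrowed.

If inherited, *sifogul would pass through all of Wishoen's changes:
Wishoen: *sifogul
  sifogul → sihogul   [unconditioned shift]
  sihogul → hihogul   [debuccalisation]
  hihogul (rule 3 does not apply)
  hihogul (rule 4 does not apply)
  hihogul → hehogul   [vowel merger]
  giving Wishoen hehogul.
If borrowed from Neden 'ifugul' after the early changes, it would undergo only the recent ones:
  rule 3 (pre-nasal raising): no change (ifugul)
  rule 4 (nasal place assimilation): no change (ifugul)
  rule 5 (vowel merger): ifugul → efugul
  ⇒ as a loan: efugul
Wishoen 'hehogul' matches the inherited outcome exactly, so it is an inherited cognate, not a loan.

inherited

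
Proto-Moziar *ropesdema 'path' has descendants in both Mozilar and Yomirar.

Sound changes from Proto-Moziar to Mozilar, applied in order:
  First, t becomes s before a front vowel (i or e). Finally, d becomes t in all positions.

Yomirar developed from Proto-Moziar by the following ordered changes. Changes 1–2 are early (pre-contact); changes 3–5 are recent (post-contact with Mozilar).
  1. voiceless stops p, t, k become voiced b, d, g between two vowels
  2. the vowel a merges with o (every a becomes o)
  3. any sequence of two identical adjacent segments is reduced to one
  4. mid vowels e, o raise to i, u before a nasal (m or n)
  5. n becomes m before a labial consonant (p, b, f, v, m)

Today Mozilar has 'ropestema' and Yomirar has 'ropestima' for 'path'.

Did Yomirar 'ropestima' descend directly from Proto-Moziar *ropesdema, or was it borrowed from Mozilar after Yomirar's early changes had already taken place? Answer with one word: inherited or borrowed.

If inherited, *ropesdema would pass through all of Yomirar's changes:
Yomirar: *ropesdema
  ropesdema → robesdema   [intervocalic voicing]
  robesdema → robesdemo   [vowel merger]
  robesdemo (rule 3 does not apply)
  robesdemo → robesdimo   [pre-nasal raising]
  robesdimo (rule 5 does not apply)
  giving Yomirar robesdimo.
If borrowed from Mozilar 'ropestema' after the early changes, it would undergo only the recent ones:
  rule 3 (degemination): no change (ropestema)
  rule 4 (pre-nasal raising): ropestema → ropestima
  rule 5 (nasal place assimilation): no change (ropestima)
  ⇒ as a loan: ropestima
Yomirar 'ropestima' matches the loan outcome 'ropestima', not the inherited 'robesdimo' — it skipped the early Yomirar changes, so it was borrowed from Mozilar.

borrowed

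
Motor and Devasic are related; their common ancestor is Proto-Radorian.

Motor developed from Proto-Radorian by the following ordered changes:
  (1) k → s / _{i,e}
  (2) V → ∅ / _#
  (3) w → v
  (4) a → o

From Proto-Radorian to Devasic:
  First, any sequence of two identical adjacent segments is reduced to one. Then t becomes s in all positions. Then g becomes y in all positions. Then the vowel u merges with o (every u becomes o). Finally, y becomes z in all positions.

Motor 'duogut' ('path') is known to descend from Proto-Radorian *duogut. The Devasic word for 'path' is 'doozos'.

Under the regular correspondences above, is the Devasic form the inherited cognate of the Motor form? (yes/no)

yes

Derive the expected Devasic reflex of *duogut:
Devasic: start from *duogut.
  rule 1: no change — duogut
  rule 2 (unconditioned shift): duogut → duogus
  rule 3 (unconditioned shift): duogus → duoyus
  rule 4 (vowel merger): duoyus → dooyos
  rule 5 (unconditioned shift): dooyos → doozos
  ⇒ Devasic doozos
Devasic 'doozos' matches the regular reflex exactly, so the pair is cognate.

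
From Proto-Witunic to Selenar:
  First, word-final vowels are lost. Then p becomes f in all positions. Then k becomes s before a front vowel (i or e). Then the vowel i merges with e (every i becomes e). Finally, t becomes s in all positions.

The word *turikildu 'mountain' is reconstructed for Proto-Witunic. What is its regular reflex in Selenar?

sureseld

Selenar: *turikildu > turikild > turisild > tureseld > sureseld  (by apocope, palatalisation, vowel merger, unconditioned shift)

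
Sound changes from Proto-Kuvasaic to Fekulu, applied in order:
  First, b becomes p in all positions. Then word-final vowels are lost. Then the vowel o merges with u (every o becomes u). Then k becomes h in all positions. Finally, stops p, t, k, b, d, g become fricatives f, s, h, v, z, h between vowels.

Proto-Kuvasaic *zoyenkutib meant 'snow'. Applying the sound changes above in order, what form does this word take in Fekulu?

zuyenhusip

Fekulu: start from *zoyenkutib.
  rule 1 (unconditioned shift): zoyenkutib → zoyenkutip
  rule 2: no change — zoyenkutip
  rule 3 (vowel merger): zoyenkutip → zuyenkutip
  rule 4 (unconditioned shift): zuyenkutip → zuyenhutip
  rule 5 (intervocalic lenition): zuyenhutip → zuyenhusip
  ⇒ Fekulu zuyenhusip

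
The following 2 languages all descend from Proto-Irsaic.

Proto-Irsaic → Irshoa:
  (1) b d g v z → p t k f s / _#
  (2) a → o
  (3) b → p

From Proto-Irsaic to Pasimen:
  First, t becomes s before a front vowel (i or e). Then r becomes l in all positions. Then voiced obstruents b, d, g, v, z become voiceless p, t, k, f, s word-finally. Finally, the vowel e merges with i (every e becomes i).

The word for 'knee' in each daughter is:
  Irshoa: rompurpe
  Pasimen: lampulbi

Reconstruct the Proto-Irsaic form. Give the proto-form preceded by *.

Position 2: Irshoa has o, Pasimen has a. Pasimen preserves a here (none of its changes turn any other segment into a), so the proto-segment is *a.
Position 8: Irshoa has e, Pasimen has i. Irshoa preserves e here (none of its changes turn any other segment into e), so the proto-segment is *e.
Position 6: Irshoa has r, Pasimen has l. Irshoa preserves r here (none of its changes turn any other segment into r), so the proto-segment is *r.
Continuing position by position gives *rampurbe; check it forward:
Irshoa: *rampurbe > rompurbe > rompurpe  (by vowel merger, unconditioned shift)
Pasimen: start from *rampurbe.
  rule 1: no change — rampurbe
  rule 2 (unconditioned shift): rampurbe → lampulbe
  rule 3: no change — lampulbe
  rule 4 (vowel merger): lampulbe → lampulbi
  ⇒ Pasimen lampulbi
No other proto-form is consistent with every reflex, so the reconstruction is *rampurbe.

*rampurbe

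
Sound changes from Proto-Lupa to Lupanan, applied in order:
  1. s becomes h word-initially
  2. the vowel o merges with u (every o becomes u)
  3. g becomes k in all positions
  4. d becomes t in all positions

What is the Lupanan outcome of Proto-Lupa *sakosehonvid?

Lupanan: start from *sakosehonvid.
  rule 1 (debuccalisation): sakosehonvid → hakosehonvid
  rule 2 (vowel merger): hakosehonvid → hakusehunvid
  rule 3: no change — hakusehunvid
  rule 4 (unconditioned shift): hakusehunvid → hakusehunvit
  ⇒ Lupanan hakusehunvit

hakusehunvit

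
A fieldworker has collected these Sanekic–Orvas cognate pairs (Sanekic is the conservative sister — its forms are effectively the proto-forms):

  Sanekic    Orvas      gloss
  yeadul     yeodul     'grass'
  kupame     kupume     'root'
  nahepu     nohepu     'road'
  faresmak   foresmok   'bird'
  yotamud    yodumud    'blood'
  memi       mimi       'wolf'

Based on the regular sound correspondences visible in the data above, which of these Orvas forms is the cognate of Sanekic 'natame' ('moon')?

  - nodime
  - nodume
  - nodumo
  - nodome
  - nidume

nodume

nahepu ~ nohepu, faresmak ~ foresmok — Sanekic a corresponds to Orvas o after a consonant, before a consonant other than r, m, n, p, b, f, v.
yotamud ~ yodumud — Sanekic t corresponds to Orvas d between vowels (before a back vowel).
kupame ~ kupume, yotamud ~ yodumud — Sanekic a corresponds to Orvas u after a consonant, before a nasal.
Applying these to Sanekic 'natame':
  natame → notame   (a→o after a consonant, before a consonant other than r, m, n, p, b, f, v)
  notame → nodame   (t→d between vowels (before a back vowel))
  nodame → nodume   (a→u after a consonant, before a nasal)
So the Orvas cognate is 'nodume'.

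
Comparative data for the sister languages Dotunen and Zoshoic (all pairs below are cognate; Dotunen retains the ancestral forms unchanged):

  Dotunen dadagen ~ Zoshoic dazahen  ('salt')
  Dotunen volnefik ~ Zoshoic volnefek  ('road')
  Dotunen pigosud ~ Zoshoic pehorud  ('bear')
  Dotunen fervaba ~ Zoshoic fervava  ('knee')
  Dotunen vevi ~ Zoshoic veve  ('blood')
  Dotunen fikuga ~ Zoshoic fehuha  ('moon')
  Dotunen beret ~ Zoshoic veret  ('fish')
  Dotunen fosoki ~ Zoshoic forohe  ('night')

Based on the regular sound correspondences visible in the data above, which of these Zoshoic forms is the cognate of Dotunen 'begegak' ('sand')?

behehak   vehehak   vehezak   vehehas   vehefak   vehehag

vehehak

beret ~ veret — Dotunen b corresponds to Zoshoic v word-initially before a front vowel.
dadagen ~ dazahen — Dotunen g corresponds to Zoshoic h between vowels (before a front vowel).
fikuga ~ fehuha — Dotunen g corresponds to Zoshoic h between vowels (before a back vowel).
Applying these to Dotunen 'begegak':
  begegak → vegegak   (b→v word-initially before a front vowel)
  vegegak → vehegak   (g→h between vowels (before a front vowel))
  vehegak → vehehak   (g→h between vowels (before a back vowel))
So the Zoshoic cognate is 'vehehak'.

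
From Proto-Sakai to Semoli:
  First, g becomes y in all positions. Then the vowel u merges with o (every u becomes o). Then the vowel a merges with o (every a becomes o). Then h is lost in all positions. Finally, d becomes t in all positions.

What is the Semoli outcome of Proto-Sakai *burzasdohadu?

Semoli: *burzasdohadu
  burzasdohadu (rule 1 does not apply)
  burzasdohadu → borzasdohado   [vowel merger]
  borzasdohado → borzosdohodo   [vowel merger]
  borzosdohodo → borzosdoodo   [h-loss]
  borzosdoodo → borzostooto   [unconditioned shift]
  giving Semoli borzostooto.

borzostooto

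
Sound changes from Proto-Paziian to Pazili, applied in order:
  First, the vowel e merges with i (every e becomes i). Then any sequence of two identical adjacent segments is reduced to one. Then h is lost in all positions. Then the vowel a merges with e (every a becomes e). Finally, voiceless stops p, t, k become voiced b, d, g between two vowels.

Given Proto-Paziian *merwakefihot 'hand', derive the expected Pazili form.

Pazili: *merwakefihot > mirwakifihot > mirwakifiot > mirwekifiot > mirwegifiot  (by vowel merger, h-loss, vowel merger, intervocalic voicing)

mirwegifiot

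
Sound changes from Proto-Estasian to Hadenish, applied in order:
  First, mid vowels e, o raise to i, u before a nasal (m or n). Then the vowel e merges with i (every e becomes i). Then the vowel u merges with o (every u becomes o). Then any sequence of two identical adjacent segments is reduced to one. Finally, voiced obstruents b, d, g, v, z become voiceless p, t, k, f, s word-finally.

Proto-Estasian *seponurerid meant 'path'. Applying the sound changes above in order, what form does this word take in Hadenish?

Hadenish: *seponurerid
  seponurerid → sepunurerid   [pre-nasal raising]
  sepunurerid → sipunuririd   [vowel merger]
  sipunuririd → siponoririd   [vowel merger]
  siponoririd (rule 4 does not apply)
  siponoririd → siponoririt   [final devoicing]
  giving Hadenish siponoririt.

siponoririt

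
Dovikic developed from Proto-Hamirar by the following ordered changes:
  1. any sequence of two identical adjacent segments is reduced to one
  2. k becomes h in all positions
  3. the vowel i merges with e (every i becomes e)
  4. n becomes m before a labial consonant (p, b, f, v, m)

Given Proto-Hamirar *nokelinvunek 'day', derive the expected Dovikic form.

Dovikic: start from *nokelinvunek.
  rule 1: no change — nokelinvunek
  rule 2 (unconditioned shift): nokelinvunek → nohelinvuneh
  rule 3 (vowel merger): nohelinvuneh → nohelenvuneh
  rule 4 (nasal place assimilation): nohelenvuneh → nohelemvuneh
  ⇒ Dovikic nohelemvuneh

nohelemvuneh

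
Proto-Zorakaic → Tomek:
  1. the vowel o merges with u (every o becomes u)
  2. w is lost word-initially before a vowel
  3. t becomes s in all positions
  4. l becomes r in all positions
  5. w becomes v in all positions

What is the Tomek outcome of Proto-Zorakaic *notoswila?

Tomek: *notoswila > nutuswila > nususwila > nususwira > nususvira  (by vowel merger, unconditioned shift, unconditioned shift, unconditioned shift)

nususvira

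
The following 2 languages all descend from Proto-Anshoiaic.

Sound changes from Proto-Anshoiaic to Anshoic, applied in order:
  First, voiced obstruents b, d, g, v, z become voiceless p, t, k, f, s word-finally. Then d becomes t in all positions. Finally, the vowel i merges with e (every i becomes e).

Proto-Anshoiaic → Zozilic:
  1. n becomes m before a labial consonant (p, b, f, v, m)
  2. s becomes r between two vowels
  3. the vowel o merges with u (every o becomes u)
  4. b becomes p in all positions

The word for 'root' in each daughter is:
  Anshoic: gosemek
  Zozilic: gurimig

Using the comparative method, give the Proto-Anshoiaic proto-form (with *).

*gosimig

Position 7: Anshoic has k, Zozilic has g. Zozilic preserves g here (none of its changes turn any other segment into g), so the proto-segment is *g.
Position 2: Anshoic has o, Zozilic has u. Anshoic preserves o here (none of its changes turn any other segment into o), so the proto-segment is *o.
Verify the candidate proto-form against each daughter:
Anshoic: start from *gosimig.
  rule 1 (final devoicing): gosimig → gosimik
  rule 2: no change — gosimik
  rule 3 (vowel merger): gosimik → gosemek
  ⇒ Anshoic gosemek
Zozilic: *gosimig > gorimig > gurimig  (by rhotacism, vowel merger)
*gosimig is the unique common source.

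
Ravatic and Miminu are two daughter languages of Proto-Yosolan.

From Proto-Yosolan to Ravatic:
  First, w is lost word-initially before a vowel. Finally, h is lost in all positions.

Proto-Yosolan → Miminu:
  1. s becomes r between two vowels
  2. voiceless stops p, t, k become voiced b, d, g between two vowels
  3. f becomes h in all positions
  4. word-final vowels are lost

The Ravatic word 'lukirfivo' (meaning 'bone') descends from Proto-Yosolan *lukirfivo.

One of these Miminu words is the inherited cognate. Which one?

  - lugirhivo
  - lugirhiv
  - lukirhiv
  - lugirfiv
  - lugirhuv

Miminu: *lukirfivo
  lukirfivo (rule 1 does not apply)
  lukirfivo → lugirfivo   [intervocalic voicing]
  lugirfivo → lugirhivo   [unconditioned shift]
  lugirhivo → lugirhiv   [apocope]
  giving Miminu lugirhiv.

lugirhiv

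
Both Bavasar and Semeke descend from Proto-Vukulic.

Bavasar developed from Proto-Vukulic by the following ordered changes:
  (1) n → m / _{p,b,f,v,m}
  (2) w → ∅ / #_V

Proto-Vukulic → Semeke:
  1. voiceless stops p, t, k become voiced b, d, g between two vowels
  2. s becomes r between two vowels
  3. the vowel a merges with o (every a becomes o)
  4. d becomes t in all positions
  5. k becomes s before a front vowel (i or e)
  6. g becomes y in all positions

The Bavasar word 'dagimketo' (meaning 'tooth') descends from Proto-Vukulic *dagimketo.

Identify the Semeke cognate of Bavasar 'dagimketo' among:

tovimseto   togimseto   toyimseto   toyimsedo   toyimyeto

Semeke: *dagimketo > dagimkedo > dogimkedo > togimketo > togimseto > toyimseto  (by intervocalic voicing, vowel merger, unconditioned shift, palatalisation, unconditioned shift)
The other candidates each miss or misapply at least one Semeke change.

toyimseto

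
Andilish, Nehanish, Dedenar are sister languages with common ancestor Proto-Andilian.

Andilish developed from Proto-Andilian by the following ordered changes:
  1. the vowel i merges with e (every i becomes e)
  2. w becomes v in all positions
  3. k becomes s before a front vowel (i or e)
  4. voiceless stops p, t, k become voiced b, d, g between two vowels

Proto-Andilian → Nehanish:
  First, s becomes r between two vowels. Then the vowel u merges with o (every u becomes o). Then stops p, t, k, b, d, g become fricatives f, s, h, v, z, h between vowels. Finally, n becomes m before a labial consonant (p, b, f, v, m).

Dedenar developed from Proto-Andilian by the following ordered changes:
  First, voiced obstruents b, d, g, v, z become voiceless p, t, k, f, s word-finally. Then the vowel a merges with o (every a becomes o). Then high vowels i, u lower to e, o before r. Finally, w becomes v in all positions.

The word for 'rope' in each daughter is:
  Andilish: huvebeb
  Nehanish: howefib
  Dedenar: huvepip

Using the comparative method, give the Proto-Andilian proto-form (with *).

*huwepib

Position 2: Andilish has u, Nehanish has o, Dedenar has u. Andilish preserves u here (none of its changes turn any other segment into u), so the proto-segment is *u.
Position 6: Andilish has e, Nehanish has i, Dedenar has i. Nehanish preserves i here (none of its changes turn any other segment into i), so the proto-segment is *i.
Position 5: Andilish has b, Nehanish has f, Dedenar has p. Taking the neighbouring segments as reconstructed: Andilish b could go back to *p or *b; Nehanish f could go back to *p or *f; Dedenar p can only go back to *p — the one source consistent with every daughter is *p.
This points to *huwepib. Verify forward in each daughter:
Andilish: *huwepib > huwepeb > huvepeb > huvebeb  (by vowel merger, unconditioned shift, intervocalic voicing)
Nehanish: *huwepib
  huwepib (rule 1 does not apply)
  huwepib → howepib   [vowel merger]
  howepib → howefib   [intervocalic lenition]
  howefib (rule 4 does not apply)
  giving Nehanish howefib.
Dedenar: *huwepib
  huwepib → huwepip   [final devoicing]
  huwepip (rule 2 does not apply)
  huwepip (rule 3 does not apply)
  huwepip → huvepip   [unconditioned shift]
  giving Dedenar huvepip.
No other proto-form is consistent with every reflex, so the reconstruction is *huwepib.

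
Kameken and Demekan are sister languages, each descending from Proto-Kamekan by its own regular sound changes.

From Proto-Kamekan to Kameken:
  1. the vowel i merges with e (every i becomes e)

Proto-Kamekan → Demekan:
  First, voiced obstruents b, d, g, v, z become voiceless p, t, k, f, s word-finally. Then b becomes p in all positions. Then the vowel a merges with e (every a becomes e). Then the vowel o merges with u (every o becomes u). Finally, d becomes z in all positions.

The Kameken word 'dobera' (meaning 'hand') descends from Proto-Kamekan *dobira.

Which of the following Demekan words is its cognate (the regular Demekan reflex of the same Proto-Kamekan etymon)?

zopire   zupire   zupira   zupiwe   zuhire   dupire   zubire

Demekan: start from *dobira.
  rule 1: no change — dobira
  rule 2 (unconditioned shift): dobira → dopira
  rule 3 (vowel merger): dopira → dopire
  rule 4 (vowel merger): dopire → dupire
  rule 5 (unconditioned shift): dupire → zupire
  ⇒ Demekan zupire
Only 'zupire' matches the regular Demekan development of *dobira.

zupire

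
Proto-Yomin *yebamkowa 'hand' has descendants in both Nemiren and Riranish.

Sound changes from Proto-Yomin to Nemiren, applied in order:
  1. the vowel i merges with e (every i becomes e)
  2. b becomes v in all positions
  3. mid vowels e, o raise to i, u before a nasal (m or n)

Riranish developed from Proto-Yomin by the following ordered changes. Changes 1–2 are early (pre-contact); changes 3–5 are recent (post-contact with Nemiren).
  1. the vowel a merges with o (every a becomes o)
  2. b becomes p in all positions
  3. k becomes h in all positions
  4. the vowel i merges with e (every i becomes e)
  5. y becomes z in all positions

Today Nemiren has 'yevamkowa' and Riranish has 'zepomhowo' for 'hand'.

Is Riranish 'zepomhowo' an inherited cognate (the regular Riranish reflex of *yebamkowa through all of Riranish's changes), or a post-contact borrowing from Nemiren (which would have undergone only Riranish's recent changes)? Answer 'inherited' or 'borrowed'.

inherited

If inherited, *yebamkowa would pass through all of Riranish's changes:
Riranish: *yebamkowa > yebomkowo > yepomkowo > yepomhowo > zepomhowo  (by vowel merger, unconditioned shift, unconditioned shift, unconditioned shift)
If borrowed from Nemiren 'yevamkowa' after the early changes, it would undergo only the recent ones:
  rule 3 (unconditioned shift): yevamkowa → yevamhowa
  rule 4 (vowel merger): no change (yevamhowa)
  rule 5 (unconditioned shift): yevamhowa → zevamhowa
  ⇒ as a loan: zevamhowa
Riranish 'zepomhowo' matches the inherited outcome exactly, so it is an inherited cognate, not a loan.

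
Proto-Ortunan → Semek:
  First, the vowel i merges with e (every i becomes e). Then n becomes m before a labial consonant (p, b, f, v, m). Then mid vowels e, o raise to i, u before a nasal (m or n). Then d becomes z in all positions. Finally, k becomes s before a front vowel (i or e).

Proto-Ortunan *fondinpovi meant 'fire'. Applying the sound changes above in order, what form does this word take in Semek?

funzimpove

Semek: *fondinpovi > fondenpove > fondempove > fundimpove > funzimpove  (by vowel merger, nasal place assimilation, pre-nasal raising, unconditioned shift)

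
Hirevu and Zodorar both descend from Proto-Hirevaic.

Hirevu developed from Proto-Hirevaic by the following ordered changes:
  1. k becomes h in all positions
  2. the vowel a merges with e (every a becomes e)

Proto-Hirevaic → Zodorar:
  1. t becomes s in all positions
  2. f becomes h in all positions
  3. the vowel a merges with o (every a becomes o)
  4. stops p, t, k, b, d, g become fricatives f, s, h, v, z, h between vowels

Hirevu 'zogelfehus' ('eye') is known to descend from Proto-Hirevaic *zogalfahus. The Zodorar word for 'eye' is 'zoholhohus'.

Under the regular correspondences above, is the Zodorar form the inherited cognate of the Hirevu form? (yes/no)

yes

Derive the expected Zodorar reflex of *zogalfahus:
Zodorar: start from *zogalfahus.
  rule 1: no change — zogalfahus
  rule 2 (unconditioned shift): zogalfahus → zogalhahus
  rule 3 (vowel merger): zogalhahus → zogolhohus
  rule 4 (intervocalic lenition): zogolhohus → zoholhohus
  ⇒ Zodorar zoholhohus
Zodorar 'zoholhohus' matches the regular reflex exactly, so the pair is cognate.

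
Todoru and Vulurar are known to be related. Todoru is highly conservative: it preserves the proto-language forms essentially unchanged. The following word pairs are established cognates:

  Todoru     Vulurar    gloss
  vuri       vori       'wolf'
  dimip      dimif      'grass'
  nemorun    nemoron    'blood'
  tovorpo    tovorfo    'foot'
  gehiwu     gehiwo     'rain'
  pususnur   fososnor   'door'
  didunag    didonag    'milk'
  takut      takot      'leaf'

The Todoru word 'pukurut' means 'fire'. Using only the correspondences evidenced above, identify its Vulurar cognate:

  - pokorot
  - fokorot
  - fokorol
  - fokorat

pususnur ~ fososnor — Todoru p corresponds to Vulurar f word-initially before a back vowel.
pususnur ~ fososnor, takut ~ takot — Todoru u corresponds to Vulurar o after a consonant, before a consonant other than r, m, n, p, b, f, v.
vuri ~ vori, pususnur ~ fososnor — Todoru u corresponds to Vulurar o after a consonant, before r.
Applying these to Todoru 'pukurut':
  pukurut → fukurut   (p→f word-initially before a back vowel)
  fukurut → fokurut   (u→o after a consonant, before a consonant other than r, m, n, p, b, f, v)
  fokurut → fokorut   (u→o after a consonant, before r)
  fokorut → fokorot   (u→o after a consonant, before a consonant other than r, m, n, p, b, f, v)
So the Vulurar cognate is 'fokorot'.

fokorot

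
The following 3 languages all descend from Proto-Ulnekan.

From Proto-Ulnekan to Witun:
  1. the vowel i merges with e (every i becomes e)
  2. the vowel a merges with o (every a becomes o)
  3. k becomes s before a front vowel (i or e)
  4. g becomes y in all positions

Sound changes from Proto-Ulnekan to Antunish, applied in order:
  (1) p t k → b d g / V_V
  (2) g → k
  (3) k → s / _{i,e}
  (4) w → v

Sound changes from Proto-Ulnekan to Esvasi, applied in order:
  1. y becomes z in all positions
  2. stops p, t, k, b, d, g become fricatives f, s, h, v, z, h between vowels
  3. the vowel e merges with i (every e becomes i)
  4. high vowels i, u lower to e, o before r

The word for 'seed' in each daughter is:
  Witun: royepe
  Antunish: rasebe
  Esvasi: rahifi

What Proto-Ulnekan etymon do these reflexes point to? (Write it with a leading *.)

*ragepe

Position 2: Witun has o, Antunish has a, Esvasi has a. Antunish preserves a here (none of its changes turn any other segment into a), so the proto-segment is *a.
Position 6: Witun has e, Antunish has e, Esvasi has i. Antunish preserves e here (none of its changes turn any other segment into e), so the proto-segment is *e.
This points to *ragepe. Verify forward in each daughter:
Witun: start from *ragepe.
  rule 1: no change — ragepe
  rule 2 (vowel merger): ragepe → rogepe
  rule 3: no change — rogepe
  rule 4 (unconditioned shift): rogepe → royepe
  ⇒ Witun royepe
Antunish: *ragepe > ragebe > rakebe > rasebe  (by intervocalic voicing, unconditioned shift, palatalisation)
Esvasi: *ragepe
  ragepe (rule 1 does not apply)
  ragepe → rahefe   [intervocalic lenition]
  rahefe → rahifi   [vowel merger]
  rahifi (rule 4 does not apply)
  giving Esvasi rahifi.
Only *ragepe yields all of Witun royepe, Antunish rasebe, Esvasi rahifi.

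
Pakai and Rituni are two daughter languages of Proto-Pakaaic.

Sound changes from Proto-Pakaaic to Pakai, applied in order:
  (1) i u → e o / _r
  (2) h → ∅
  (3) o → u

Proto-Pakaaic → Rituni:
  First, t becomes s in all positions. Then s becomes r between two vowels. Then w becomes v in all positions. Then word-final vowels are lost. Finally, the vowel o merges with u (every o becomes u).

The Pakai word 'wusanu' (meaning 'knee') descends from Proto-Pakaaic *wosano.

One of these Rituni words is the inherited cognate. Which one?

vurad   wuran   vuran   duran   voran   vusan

vuran

Rituni: *wosano > worano > vorano > voran > vuran  (by rhotacism, unconditioned shift, apocope, vowel merger)
Among the options, 'vuran' alone shows every Rituni change applied in order.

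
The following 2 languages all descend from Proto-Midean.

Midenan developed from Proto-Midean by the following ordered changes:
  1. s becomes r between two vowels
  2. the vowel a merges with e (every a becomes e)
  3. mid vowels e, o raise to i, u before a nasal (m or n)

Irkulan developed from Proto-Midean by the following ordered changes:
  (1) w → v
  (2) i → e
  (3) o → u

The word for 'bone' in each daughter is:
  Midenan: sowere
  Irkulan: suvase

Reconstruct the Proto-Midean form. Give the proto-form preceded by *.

*sowase

Position 4: Midenan has e, Irkulan has a. Irkulan preserves a here (none of its changes turn any other segment into a), so the proto-segment is *a.
Position 5: Midenan has r, Irkulan has s. Irkulan preserves s here (none of its changes turn any other segment into s), so the proto-segment is *s.
Position 2: Midenan has o, Irkulan has u. Midenan preserves o here (none of its changes turn any other segment into o), so the proto-segment is *o.
This points to *sowase. Verify forward in each daughter:
Midenan: *sowase > soware > sowere  (by rhotacism, vowel merger)
Irkulan: *sowase > sovase > suvase  (by unconditioned shift, vowel merger)
Only *sowase yields all of Midenan sowere, Irkulan suvase.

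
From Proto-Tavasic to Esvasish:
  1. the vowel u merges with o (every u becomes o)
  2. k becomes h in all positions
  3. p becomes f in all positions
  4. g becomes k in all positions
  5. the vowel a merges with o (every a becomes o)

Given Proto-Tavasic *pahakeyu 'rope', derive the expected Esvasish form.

fohoheyo

Esvasish: *pahakeyu
  pahakeyu → pahakeyo   [vowel merger]
  pahakeyo → pahaheyo   [unconditioned shift]
  pahaheyo → fahaheyo   [unconditioned shift]
  fahaheyo (rule 4 does not apply)
  fahaheyo → fohoheyo   [vowel merger]
  giving Esvasish fohoheyo.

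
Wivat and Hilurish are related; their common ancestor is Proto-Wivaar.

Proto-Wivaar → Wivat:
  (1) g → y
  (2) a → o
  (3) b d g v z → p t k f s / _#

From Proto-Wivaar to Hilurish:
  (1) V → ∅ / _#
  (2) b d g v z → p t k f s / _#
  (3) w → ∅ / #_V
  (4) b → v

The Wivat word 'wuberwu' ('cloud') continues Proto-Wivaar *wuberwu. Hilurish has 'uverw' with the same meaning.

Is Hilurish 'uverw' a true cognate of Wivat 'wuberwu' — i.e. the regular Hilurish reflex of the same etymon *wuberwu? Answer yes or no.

Derive the expected Hilurish reflex of *wuberwu:
Hilurish: start from *wuberwu.
  rule 1 (apocope): wuberwu → wuberw
  rule 2: no change — wuberw
  rule 3 (glide loss): wuberw → uberw
  rule 4 (unconditioned shift): uberw → uverw
  ⇒ Hilurish uverw
Hilurish 'uverw' matches the regular reflex exactly, so the pair is cognate.

yes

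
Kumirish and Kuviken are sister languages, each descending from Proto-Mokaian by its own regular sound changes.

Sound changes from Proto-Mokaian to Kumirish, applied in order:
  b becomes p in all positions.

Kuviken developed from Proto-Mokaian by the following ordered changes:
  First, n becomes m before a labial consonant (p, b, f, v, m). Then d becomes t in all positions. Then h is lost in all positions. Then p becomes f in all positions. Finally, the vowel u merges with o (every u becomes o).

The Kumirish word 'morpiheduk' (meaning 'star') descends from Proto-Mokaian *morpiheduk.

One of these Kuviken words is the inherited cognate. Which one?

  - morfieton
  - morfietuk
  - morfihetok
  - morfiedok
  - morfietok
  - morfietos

Kuviken: start from *morpiheduk.
  rule 1: no change — morpiheduk
  rule 2 (unconditioned shift): morpiheduk → morpihetuk
  rule 3 (h-loss): morpihetuk → morpietuk
  rule 4 (unconditioned shift): morpietuk → morfietuk
  rule 5 (vowel merger): morfietuk → morfietok
  ⇒ Kuviken morfietok
Among the options, 'morfietok' alone shows every Kuviken change applied in order.

morfietok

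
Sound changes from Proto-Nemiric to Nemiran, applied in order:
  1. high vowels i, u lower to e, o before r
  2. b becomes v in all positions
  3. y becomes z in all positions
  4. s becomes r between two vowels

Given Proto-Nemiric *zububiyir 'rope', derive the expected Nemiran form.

zuvuvizer

Nemiran: start from *zububiyir.
  rule 1 (pre-rhotic lowering): zububiyir → zububiyer
  rule 2 (unconditioned shift): zububiyer → zuvuviyer
  rule 3 (unconditioned shift): zuvuviyer → zuvuvizer
  rule 4: no change — zuvuvizer
  ⇒ Nemiran zuvuvizer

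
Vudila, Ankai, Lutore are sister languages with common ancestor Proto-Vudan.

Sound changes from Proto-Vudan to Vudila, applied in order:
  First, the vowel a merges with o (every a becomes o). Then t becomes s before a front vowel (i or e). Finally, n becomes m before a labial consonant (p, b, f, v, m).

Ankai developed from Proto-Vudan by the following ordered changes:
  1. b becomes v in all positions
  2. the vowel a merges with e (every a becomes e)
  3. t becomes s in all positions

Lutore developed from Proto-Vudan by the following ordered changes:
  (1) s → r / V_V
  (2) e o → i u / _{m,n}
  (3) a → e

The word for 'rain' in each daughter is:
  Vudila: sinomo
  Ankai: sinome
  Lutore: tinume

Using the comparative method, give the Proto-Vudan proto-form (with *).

*tinoma

Position 6: Vudila has o, Ankai has e, Lutore has e. Taking the neighbouring segments as reconstructed: Vudila o could go back to *a or *o; Ankai e could go back to *a or *e; Lutore e could go back to *a or *e — the one source consistent with every daughter is *a.
Position 1: Vudila has s, Ankai has s, Lutore has t. Lutore preserves t here (none of its changes turn any other segment into t), so the proto-segment is *t.
This points to *tinoma. Verify forward in each daughter:
Vudila: *tinoma
  tinoma → tinomo   [vowel merger]
  tinomo → sinomo   [palatalisation]
  sinomo (rule 3 does not apply)
  giving Vudila sinomo.
Ankai: *tinoma
  tinoma (rule 1 does not apply)
  tinoma → tinome   [vowel merger]
  tinome → sinome   [unconditioned shift]
  giving Ankai sinome.
Lutore: *tinoma > tinuma > tinume  (by pre-nasal raising, vowel merger)
*tinoma is the unique common source.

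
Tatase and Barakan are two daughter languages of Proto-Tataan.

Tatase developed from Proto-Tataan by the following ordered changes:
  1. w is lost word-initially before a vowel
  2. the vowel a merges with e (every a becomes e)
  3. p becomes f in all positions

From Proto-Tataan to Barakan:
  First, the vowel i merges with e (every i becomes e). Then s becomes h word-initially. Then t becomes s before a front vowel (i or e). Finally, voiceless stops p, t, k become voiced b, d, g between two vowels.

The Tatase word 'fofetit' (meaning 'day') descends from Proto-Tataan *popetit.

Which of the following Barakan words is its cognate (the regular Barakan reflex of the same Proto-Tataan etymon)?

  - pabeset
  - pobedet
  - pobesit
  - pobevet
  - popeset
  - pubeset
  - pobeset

pobeset

Barakan: *popetit > popetet > popeset > pobeset  (by vowel merger, palatalisation, intervocalic voicing)
Only 'pobeset' matches the regular Barakan development of *popetit.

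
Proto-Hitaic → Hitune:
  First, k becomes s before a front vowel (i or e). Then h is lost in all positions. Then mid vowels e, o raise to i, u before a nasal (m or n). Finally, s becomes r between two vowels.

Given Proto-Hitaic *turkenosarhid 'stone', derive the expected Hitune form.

Hitune: *turkenosarhid > tursenosarhid > tursenosarid > tursinosarid > tursinorarid  (by palatalisation, h-loss, pre-nasal raising, rhotacism)

tursinorarid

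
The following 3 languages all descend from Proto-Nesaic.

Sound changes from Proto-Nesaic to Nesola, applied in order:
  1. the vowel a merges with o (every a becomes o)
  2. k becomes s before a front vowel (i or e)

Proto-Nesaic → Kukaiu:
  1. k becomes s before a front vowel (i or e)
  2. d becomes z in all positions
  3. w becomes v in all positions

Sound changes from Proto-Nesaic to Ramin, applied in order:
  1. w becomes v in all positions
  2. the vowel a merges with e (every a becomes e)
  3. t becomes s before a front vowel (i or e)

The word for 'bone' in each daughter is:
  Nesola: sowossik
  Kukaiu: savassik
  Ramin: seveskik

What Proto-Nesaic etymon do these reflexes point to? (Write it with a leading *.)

*sawaskik

Position 6: Nesola has s, Kukaiu has s, Ramin has k. Ramin preserves k here (none of its changes turn any other segment into k), so the proto-segment is *k.
Position 4: Nesola has o, Kukaiu has a, Ramin has e. Kukaiu preserves a here (none of its changes turn any other segment into a), so the proto-segment is *a.
Position 2: Nesola has o, Kukaiu has a, Ramin has e. Kukaiu preserves a here (none of its changes turn any other segment into a), so the proto-segment is *a.
This points to *sawaskik. Verify forward in each daughter:
Nesola: *sawaskik
  sawaskik → sowoskik   [vowel merger]
  sowoskik → sowossik   [palatalisation]
  giving Nesola sowossik.
Kukaiu: *sawaskik
  sawaskik → sawassik   [palatalisation]
  sawassik (rule 2 does not apply)
  sawassik → savassik   [unconditioned shift]
  giving Kukaiu savassik.
Ramin: *sawaskik
  sawaskik → savaskik   [unconditioned shift]
  savaskik → seveskik   [vowel merger]
  seveskik (rule 3 does not apply)
  giving Ramin seveskik.
No other proto-form is consistent with every reflex, so the reconstruction is *sawaskik.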